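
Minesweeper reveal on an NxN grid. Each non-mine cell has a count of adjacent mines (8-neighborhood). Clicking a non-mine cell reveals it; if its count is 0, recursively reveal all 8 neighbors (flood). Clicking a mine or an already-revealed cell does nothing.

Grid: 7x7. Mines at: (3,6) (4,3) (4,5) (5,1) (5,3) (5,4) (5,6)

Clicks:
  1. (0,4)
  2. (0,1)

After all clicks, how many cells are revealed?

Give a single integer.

Answer: 30

Derivation:
Click 1 (0,4) count=0: revealed 30 new [(0,0) (0,1) (0,2) (0,3) (0,4) (0,5) (0,6) (1,0) (1,1) (1,2) (1,3) (1,4) (1,5) (1,6) (2,0) (2,1) (2,2) (2,3) (2,4) (2,5) (2,6) (3,0) (3,1) (3,2) (3,3) (3,4) (3,5) (4,0) (4,1) (4,2)] -> total=30
Click 2 (0,1) count=0: revealed 0 new [(none)] -> total=30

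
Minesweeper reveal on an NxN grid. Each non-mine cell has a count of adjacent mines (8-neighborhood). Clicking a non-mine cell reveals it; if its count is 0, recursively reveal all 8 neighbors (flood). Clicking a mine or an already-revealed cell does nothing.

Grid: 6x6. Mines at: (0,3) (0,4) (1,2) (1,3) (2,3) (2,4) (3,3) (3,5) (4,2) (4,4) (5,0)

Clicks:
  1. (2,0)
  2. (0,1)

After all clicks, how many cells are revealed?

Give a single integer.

Answer: 10

Derivation:
Click 1 (2,0) count=0: revealed 10 new [(0,0) (0,1) (1,0) (1,1) (2,0) (2,1) (3,0) (3,1) (4,0) (4,1)] -> total=10
Click 2 (0,1) count=1: revealed 0 new [(none)] -> total=10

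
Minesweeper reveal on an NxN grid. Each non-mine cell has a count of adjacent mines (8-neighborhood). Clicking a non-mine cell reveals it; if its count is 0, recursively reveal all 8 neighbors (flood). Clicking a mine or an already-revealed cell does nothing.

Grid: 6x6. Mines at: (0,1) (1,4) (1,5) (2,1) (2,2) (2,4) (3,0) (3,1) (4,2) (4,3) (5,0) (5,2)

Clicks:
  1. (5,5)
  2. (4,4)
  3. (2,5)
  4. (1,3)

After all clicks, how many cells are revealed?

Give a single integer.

Answer: 8

Derivation:
Click 1 (5,5) count=0: revealed 6 new [(3,4) (3,5) (4,4) (4,5) (5,4) (5,5)] -> total=6
Click 2 (4,4) count=1: revealed 0 new [(none)] -> total=6
Click 3 (2,5) count=3: revealed 1 new [(2,5)] -> total=7
Click 4 (1,3) count=3: revealed 1 new [(1,3)] -> total=8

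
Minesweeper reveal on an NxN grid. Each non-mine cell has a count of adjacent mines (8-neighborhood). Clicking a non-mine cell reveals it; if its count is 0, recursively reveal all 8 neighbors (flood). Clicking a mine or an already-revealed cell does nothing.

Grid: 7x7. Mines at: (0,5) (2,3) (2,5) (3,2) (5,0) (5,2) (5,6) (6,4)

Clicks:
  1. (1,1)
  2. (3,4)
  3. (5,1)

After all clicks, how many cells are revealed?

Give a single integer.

Click 1 (1,1) count=0: revealed 17 new [(0,0) (0,1) (0,2) (0,3) (0,4) (1,0) (1,1) (1,2) (1,3) (1,4) (2,0) (2,1) (2,2) (3,0) (3,1) (4,0) (4,1)] -> total=17
Click 2 (3,4) count=2: revealed 1 new [(3,4)] -> total=18
Click 3 (5,1) count=2: revealed 1 new [(5,1)] -> total=19

Answer: 19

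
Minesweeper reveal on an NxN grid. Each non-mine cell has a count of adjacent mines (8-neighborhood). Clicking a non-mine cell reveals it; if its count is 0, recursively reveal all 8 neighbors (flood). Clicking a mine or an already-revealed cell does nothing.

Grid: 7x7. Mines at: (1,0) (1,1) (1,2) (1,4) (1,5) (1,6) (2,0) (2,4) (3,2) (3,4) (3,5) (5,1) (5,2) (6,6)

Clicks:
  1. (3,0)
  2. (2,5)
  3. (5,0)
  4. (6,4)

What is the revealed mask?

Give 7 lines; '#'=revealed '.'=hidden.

Answer: .......
.......
.....#.
#......
...###.
#..###.
...###.

Derivation:
Click 1 (3,0) count=1: revealed 1 new [(3,0)] -> total=1
Click 2 (2,5) count=6: revealed 1 new [(2,5)] -> total=2
Click 3 (5,0) count=1: revealed 1 new [(5,0)] -> total=3
Click 4 (6,4) count=0: revealed 9 new [(4,3) (4,4) (4,5) (5,3) (5,4) (5,5) (6,3) (6,4) (6,5)] -> total=12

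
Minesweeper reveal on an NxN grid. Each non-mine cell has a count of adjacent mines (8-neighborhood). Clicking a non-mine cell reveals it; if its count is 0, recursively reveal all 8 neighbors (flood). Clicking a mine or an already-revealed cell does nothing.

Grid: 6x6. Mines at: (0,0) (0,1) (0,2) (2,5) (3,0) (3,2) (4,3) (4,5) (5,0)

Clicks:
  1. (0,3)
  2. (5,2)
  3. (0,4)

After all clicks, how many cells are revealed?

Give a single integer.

Click 1 (0,3) count=1: revealed 1 new [(0,3)] -> total=1
Click 2 (5,2) count=1: revealed 1 new [(5,2)] -> total=2
Click 3 (0,4) count=0: revealed 5 new [(0,4) (0,5) (1,3) (1,4) (1,5)] -> total=7

Answer: 7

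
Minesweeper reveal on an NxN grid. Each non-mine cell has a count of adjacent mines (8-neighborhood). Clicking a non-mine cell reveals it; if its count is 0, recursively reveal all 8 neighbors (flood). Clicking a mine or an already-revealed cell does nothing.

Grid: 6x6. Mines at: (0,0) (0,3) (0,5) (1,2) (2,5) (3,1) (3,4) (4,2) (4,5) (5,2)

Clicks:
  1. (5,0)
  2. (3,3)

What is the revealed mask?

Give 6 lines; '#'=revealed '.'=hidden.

Answer: ......
......
......
...#..
##....
##....

Derivation:
Click 1 (5,0) count=0: revealed 4 new [(4,0) (4,1) (5,0) (5,1)] -> total=4
Click 2 (3,3) count=2: revealed 1 new [(3,3)] -> total=5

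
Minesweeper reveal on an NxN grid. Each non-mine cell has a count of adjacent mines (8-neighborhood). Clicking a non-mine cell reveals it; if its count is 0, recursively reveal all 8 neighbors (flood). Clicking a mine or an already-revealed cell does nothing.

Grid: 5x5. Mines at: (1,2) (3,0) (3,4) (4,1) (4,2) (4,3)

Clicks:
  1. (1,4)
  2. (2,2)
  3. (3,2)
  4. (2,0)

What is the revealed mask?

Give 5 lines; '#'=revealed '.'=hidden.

Answer: ...##
...##
#.###
..#..
.....

Derivation:
Click 1 (1,4) count=0: revealed 6 new [(0,3) (0,4) (1,3) (1,4) (2,3) (2,4)] -> total=6
Click 2 (2,2) count=1: revealed 1 new [(2,2)] -> total=7
Click 3 (3,2) count=3: revealed 1 new [(3,2)] -> total=8
Click 4 (2,0) count=1: revealed 1 new [(2,0)] -> total=9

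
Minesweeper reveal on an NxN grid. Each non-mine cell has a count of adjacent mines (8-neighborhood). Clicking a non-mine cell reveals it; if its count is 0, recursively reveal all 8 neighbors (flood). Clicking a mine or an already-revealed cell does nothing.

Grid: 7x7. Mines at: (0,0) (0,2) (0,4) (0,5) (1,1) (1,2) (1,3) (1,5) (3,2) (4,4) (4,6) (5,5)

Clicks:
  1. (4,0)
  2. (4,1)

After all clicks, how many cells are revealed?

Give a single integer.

Click 1 (4,0) count=0: revealed 18 new [(2,0) (2,1) (3,0) (3,1) (4,0) (4,1) (4,2) (4,3) (5,0) (5,1) (5,2) (5,3) (5,4) (6,0) (6,1) (6,2) (6,3) (6,4)] -> total=18
Click 2 (4,1) count=1: revealed 0 new [(none)] -> total=18

Answer: 18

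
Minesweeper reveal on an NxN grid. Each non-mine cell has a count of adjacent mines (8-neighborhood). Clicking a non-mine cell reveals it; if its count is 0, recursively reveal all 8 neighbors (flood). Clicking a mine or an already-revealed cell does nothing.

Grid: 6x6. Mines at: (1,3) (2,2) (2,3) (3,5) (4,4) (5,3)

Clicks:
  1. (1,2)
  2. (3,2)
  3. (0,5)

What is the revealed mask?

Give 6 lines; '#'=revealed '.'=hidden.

Answer: ....##
..#.##
....##
..#...
......
......

Derivation:
Click 1 (1,2) count=3: revealed 1 new [(1,2)] -> total=1
Click 2 (3,2) count=2: revealed 1 new [(3,2)] -> total=2
Click 3 (0,5) count=0: revealed 6 new [(0,4) (0,5) (1,4) (1,5) (2,4) (2,5)] -> total=8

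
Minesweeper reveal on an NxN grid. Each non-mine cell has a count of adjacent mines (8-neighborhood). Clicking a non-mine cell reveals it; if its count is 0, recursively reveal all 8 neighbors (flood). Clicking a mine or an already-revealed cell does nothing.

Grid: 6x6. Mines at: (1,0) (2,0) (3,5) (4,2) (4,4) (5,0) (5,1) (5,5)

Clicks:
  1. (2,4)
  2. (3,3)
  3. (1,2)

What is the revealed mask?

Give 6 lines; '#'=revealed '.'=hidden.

Click 1 (2,4) count=1: revealed 1 new [(2,4)] -> total=1
Click 2 (3,3) count=2: revealed 1 new [(3,3)] -> total=2
Click 3 (1,2) count=0: revealed 17 new [(0,1) (0,2) (0,3) (0,4) (0,5) (1,1) (1,2) (1,3) (1,4) (1,5) (2,1) (2,2) (2,3) (2,5) (3,1) (3,2) (3,4)] -> total=19

Answer: .#####
.#####
.#####
.####.
......
......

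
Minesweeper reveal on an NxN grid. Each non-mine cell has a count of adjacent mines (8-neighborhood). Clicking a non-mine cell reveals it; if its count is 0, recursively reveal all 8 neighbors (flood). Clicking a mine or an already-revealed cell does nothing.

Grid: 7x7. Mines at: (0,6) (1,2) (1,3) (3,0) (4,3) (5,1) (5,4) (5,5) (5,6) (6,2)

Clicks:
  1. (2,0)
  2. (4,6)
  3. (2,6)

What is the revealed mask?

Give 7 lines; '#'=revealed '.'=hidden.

Answer: .......
....###
#...###
....###
....###
.......
.......

Derivation:
Click 1 (2,0) count=1: revealed 1 new [(2,0)] -> total=1
Click 2 (4,6) count=2: revealed 1 new [(4,6)] -> total=2
Click 3 (2,6) count=0: revealed 11 new [(1,4) (1,5) (1,6) (2,4) (2,5) (2,6) (3,4) (3,5) (3,6) (4,4) (4,5)] -> total=13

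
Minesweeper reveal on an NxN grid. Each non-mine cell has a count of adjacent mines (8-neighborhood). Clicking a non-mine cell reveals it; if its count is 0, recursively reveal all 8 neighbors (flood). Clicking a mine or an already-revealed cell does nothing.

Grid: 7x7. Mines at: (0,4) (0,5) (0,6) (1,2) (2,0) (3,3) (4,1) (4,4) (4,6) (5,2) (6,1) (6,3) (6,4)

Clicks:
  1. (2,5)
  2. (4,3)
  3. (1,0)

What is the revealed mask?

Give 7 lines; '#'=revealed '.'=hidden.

Click 1 (2,5) count=0: revealed 9 new [(1,4) (1,5) (1,6) (2,4) (2,5) (2,6) (3,4) (3,5) (3,6)] -> total=9
Click 2 (4,3) count=3: revealed 1 new [(4,3)] -> total=10
Click 3 (1,0) count=1: revealed 1 new [(1,0)] -> total=11

Answer: .......
#...###
....###
....###
...#...
.......
.......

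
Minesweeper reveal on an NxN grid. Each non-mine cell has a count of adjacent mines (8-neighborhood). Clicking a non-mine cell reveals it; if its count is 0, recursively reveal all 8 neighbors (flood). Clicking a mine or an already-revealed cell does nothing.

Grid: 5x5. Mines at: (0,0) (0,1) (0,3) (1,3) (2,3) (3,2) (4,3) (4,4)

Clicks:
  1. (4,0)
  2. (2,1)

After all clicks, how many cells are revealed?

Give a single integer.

Answer: 8

Derivation:
Click 1 (4,0) count=0: revealed 8 new [(1,0) (1,1) (2,0) (2,1) (3,0) (3,1) (4,0) (4,1)] -> total=8
Click 2 (2,1) count=1: revealed 0 new [(none)] -> total=8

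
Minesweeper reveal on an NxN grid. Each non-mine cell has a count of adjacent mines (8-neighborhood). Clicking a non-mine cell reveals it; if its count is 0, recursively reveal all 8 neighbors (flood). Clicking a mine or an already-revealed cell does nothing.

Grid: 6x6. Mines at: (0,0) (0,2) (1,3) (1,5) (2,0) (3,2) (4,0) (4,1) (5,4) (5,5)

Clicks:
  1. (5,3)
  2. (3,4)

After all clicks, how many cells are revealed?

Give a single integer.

Click 1 (5,3) count=1: revealed 1 new [(5,3)] -> total=1
Click 2 (3,4) count=0: revealed 9 new [(2,3) (2,4) (2,5) (3,3) (3,4) (3,5) (4,3) (4,4) (4,5)] -> total=10

Answer: 10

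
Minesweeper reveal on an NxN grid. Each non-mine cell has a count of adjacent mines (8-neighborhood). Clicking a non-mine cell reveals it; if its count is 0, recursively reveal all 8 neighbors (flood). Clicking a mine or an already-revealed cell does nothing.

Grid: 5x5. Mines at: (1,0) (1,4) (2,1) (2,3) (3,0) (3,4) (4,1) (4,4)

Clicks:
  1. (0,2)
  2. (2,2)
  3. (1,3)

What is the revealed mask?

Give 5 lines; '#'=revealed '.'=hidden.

Answer: .###.
.###.
..#..
.....
.....

Derivation:
Click 1 (0,2) count=0: revealed 6 new [(0,1) (0,2) (0,3) (1,1) (1,2) (1,3)] -> total=6
Click 2 (2,2) count=2: revealed 1 new [(2,2)] -> total=7
Click 3 (1,3) count=2: revealed 0 new [(none)] -> total=7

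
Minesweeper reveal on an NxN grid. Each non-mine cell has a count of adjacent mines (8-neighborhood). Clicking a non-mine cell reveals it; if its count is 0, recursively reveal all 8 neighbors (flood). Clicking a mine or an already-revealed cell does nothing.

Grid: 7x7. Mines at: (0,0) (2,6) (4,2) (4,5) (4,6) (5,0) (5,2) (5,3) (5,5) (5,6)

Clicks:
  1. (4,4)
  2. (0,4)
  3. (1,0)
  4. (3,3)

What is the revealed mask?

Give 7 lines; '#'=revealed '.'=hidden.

Click 1 (4,4) count=3: revealed 1 new [(4,4)] -> total=1
Click 2 (0,4) count=0: revealed 27 new [(0,1) (0,2) (0,3) (0,4) (0,5) (0,6) (1,0) (1,1) (1,2) (1,3) (1,4) (1,5) (1,6) (2,0) (2,1) (2,2) (2,3) (2,4) (2,5) (3,0) (3,1) (3,2) (3,3) (3,4) (3,5) (4,0) (4,1)] -> total=28
Click 3 (1,0) count=1: revealed 0 new [(none)] -> total=28
Click 4 (3,3) count=1: revealed 0 new [(none)] -> total=28

Answer: .######
#######
######.
######.
##..#..
.......
.......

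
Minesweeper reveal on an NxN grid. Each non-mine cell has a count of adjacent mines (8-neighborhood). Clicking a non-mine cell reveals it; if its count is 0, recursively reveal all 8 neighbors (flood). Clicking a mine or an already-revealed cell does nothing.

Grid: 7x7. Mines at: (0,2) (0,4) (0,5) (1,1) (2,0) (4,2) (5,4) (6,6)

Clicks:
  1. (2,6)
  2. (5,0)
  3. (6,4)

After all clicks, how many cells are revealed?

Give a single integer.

Click 1 (2,6) count=0: revealed 21 new [(1,2) (1,3) (1,4) (1,5) (1,6) (2,2) (2,3) (2,4) (2,5) (2,6) (3,2) (3,3) (3,4) (3,5) (3,6) (4,3) (4,4) (4,5) (4,6) (5,5) (5,6)] -> total=21
Click 2 (5,0) count=0: revealed 12 new [(3,0) (3,1) (4,0) (4,1) (5,0) (5,1) (5,2) (5,3) (6,0) (6,1) (6,2) (6,3)] -> total=33
Click 3 (6,4) count=1: revealed 1 new [(6,4)] -> total=34

Answer: 34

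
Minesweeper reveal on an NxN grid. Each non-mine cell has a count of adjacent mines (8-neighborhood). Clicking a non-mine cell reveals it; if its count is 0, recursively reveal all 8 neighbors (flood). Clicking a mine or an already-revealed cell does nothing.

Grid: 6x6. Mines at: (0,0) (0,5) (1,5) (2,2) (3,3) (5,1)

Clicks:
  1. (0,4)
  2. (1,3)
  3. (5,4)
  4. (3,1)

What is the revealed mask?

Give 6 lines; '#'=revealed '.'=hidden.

Click 1 (0,4) count=2: revealed 1 new [(0,4)] -> total=1
Click 2 (1,3) count=1: revealed 1 new [(1,3)] -> total=2
Click 3 (5,4) count=0: revealed 12 new [(2,4) (2,5) (3,4) (3,5) (4,2) (4,3) (4,4) (4,5) (5,2) (5,3) (5,4) (5,5)] -> total=14
Click 4 (3,1) count=1: revealed 1 new [(3,1)] -> total=15

Answer: ....#.
...#..
....##
.#..##
..####
..####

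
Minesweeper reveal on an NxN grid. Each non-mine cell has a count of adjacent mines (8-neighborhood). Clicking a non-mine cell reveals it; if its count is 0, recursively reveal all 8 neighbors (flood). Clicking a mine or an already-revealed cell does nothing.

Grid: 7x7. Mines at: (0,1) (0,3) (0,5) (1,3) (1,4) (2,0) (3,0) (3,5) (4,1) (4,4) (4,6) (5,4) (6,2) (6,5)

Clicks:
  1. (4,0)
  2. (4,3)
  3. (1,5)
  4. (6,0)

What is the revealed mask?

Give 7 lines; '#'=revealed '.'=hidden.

Click 1 (4,0) count=2: revealed 1 new [(4,0)] -> total=1
Click 2 (4,3) count=2: revealed 1 new [(4,3)] -> total=2
Click 3 (1,5) count=2: revealed 1 new [(1,5)] -> total=3
Click 4 (6,0) count=0: revealed 4 new [(5,0) (5,1) (6,0) (6,1)] -> total=7

Answer: .......
.....#.
.......
.......
#..#...
##.....
##.....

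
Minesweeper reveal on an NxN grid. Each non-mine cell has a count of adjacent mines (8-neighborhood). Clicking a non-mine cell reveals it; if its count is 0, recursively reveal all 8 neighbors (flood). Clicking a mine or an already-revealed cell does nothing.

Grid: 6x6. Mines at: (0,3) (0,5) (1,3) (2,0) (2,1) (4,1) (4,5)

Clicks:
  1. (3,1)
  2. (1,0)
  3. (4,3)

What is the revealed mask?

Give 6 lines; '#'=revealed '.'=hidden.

Answer: ......
#.....
..###.
.####.
..###.
..###.

Derivation:
Click 1 (3,1) count=3: revealed 1 new [(3,1)] -> total=1
Click 2 (1,0) count=2: revealed 1 new [(1,0)] -> total=2
Click 3 (4,3) count=0: revealed 12 new [(2,2) (2,3) (2,4) (3,2) (3,3) (3,4) (4,2) (4,3) (4,4) (5,2) (5,3) (5,4)] -> total=14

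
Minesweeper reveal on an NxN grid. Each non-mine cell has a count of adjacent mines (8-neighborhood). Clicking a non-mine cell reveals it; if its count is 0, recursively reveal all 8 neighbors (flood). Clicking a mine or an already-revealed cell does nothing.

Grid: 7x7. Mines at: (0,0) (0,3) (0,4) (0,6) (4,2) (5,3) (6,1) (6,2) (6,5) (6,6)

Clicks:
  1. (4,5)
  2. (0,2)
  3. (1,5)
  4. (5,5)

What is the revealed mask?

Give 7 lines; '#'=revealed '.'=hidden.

Answer: ..#....
#######
#######
#######
##.####
##..###
.......

Derivation:
Click 1 (4,5) count=0: revealed 32 new [(1,0) (1,1) (1,2) (1,3) (1,4) (1,5) (1,6) (2,0) (2,1) (2,2) (2,3) (2,4) (2,5) (2,6) (3,0) (3,1) (3,2) (3,3) (3,4) (3,5) (3,6) (4,0) (4,1) (4,3) (4,4) (4,5) (4,6) (5,0) (5,1) (5,4) (5,5) (5,6)] -> total=32
Click 2 (0,2) count=1: revealed 1 new [(0,2)] -> total=33
Click 3 (1,5) count=2: revealed 0 new [(none)] -> total=33
Click 4 (5,5) count=2: revealed 0 new [(none)] -> total=33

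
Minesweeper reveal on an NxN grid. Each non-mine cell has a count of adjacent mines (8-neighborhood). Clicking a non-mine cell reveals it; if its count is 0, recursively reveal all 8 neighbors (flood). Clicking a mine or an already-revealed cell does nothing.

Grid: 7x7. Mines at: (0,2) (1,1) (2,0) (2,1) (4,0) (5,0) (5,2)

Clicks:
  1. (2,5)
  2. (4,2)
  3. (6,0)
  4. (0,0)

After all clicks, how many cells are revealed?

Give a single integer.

Answer: 34

Derivation:
Click 1 (2,5) count=0: revealed 32 new [(0,3) (0,4) (0,5) (0,6) (1,2) (1,3) (1,4) (1,5) (1,6) (2,2) (2,3) (2,4) (2,5) (2,6) (3,2) (3,3) (3,4) (3,5) (3,6) (4,2) (4,3) (4,4) (4,5) (4,6) (5,3) (5,4) (5,5) (5,6) (6,3) (6,4) (6,5) (6,6)] -> total=32
Click 2 (4,2) count=1: revealed 0 new [(none)] -> total=32
Click 3 (6,0) count=1: revealed 1 new [(6,0)] -> total=33
Click 4 (0,0) count=1: revealed 1 new [(0,0)] -> total=34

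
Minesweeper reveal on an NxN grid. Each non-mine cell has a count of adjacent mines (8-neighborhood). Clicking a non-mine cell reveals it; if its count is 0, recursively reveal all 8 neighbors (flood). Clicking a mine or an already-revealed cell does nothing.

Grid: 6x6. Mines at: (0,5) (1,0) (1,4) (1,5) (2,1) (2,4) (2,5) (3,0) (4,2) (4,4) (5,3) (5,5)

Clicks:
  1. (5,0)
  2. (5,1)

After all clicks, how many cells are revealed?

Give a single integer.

Click 1 (5,0) count=0: revealed 4 new [(4,0) (4,1) (5,0) (5,1)] -> total=4
Click 2 (5,1) count=1: revealed 0 new [(none)] -> total=4

Answer: 4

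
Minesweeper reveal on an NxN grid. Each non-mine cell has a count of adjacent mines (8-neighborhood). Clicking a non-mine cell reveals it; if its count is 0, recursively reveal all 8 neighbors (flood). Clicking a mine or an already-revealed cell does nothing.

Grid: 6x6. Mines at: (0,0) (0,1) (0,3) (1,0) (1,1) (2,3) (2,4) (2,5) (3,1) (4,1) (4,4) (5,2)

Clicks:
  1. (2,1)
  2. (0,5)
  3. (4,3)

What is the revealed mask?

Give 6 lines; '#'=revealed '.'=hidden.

Click 1 (2,1) count=3: revealed 1 new [(2,1)] -> total=1
Click 2 (0,5) count=0: revealed 4 new [(0,4) (0,5) (1,4) (1,5)] -> total=5
Click 3 (4,3) count=2: revealed 1 new [(4,3)] -> total=6

Answer: ....##
....##
.#....
......
...#..
......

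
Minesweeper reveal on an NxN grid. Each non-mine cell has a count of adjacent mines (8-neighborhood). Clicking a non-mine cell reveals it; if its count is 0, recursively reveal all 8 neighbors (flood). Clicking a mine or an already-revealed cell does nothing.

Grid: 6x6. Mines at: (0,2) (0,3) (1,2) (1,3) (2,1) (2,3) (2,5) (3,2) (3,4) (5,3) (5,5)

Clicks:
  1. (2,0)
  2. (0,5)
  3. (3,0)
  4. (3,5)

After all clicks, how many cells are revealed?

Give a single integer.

Click 1 (2,0) count=1: revealed 1 new [(2,0)] -> total=1
Click 2 (0,5) count=0: revealed 4 new [(0,4) (0,5) (1,4) (1,5)] -> total=5
Click 3 (3,0) count=1: revealed 1 new [(3,0)] -> total=6
Click 4 (3,5) count=2: revealed 1 new [(3,5)] -> total=7

Answer: 7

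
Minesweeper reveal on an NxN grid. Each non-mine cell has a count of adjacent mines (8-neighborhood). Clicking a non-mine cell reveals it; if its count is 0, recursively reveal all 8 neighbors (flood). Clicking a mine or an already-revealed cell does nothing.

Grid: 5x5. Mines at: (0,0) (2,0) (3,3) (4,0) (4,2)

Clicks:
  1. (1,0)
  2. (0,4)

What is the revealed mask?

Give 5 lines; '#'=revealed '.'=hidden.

Click 1 (1,0) count=2: revealed 1 new [(1,0)] -> total=1
Click 2 (0,4) count=0: revealed 12 new [(0,1) (0,2) (0,3) (0,4) (1,1) (1,2) (1,3) (1,4) (2,1) (2,2) (2,3) (2,4)] -> total=13

Answer: .####
#####
.####
.....
.....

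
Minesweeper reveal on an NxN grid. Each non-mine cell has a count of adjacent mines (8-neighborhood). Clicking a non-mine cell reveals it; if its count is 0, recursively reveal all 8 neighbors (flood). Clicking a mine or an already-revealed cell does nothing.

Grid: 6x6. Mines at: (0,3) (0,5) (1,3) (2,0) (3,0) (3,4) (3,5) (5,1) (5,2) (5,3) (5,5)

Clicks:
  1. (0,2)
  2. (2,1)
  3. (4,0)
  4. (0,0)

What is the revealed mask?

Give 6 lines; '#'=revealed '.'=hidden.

Answer: ###...
###...
.#....
......
#.....
......

Derivation:
Click 1 (0,2) count=2: revealed 1 new [(0,2)] -> total=1
Click 2 (2,1) count=2: revealed 1 new [(2,1)] -> total=2
Click 3 (4,0) count=2: revealed 1 new [(4,0)] -> total=3
Click 4 (0,0) count=0: revealed 5 new [(0,0) (0,1) (1,0) (1,1) (1,2)] -> total=8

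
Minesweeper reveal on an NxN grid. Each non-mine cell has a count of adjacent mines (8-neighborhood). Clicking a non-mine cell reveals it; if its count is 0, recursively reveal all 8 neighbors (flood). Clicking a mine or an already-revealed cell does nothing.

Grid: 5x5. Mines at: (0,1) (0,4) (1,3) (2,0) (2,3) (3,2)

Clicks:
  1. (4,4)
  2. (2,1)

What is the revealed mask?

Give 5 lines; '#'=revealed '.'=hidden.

Answer: .....
.....
.#...
...##
...##

Derivation:
Click 1 (4,4) count=0: revealed 4 new [(3,3) (3,4) (4,3) (4,4)] -> total=4
Click 2 (2,1) count=2: revealed 1 new [(2,1)] -> total=5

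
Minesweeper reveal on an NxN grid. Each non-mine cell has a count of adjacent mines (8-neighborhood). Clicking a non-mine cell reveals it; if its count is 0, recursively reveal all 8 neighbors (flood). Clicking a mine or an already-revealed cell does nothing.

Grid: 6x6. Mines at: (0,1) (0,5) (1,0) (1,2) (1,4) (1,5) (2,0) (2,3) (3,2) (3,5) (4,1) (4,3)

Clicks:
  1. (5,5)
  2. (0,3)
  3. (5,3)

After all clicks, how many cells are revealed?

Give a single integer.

Click 1 (5,5) count=0: revealed 4 new [(4,4) (4,5) (5,4) (5,5)] -> total=4
Click 2 (0,3) count=2: revealed 1 new [(0,3)] -> total=5
Click 3 (5,3) count=1: revealed 1 new [(5,3)] -> total=6

Answer: 6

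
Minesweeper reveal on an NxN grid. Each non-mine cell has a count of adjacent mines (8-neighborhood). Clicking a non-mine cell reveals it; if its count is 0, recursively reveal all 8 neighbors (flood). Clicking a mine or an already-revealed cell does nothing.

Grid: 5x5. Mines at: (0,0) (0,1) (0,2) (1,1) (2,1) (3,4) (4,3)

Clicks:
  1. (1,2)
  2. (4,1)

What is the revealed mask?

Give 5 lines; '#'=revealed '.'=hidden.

Answer: .....
..#..
.....
###..
###..

Derivation:
Click 1 (1,2) count=4: revealed 1 new [(1,2)] -> total=1
Click 2 (4,1) count=0: revealed 6 new [(3,0) (3,1) (3,2) (4,0) (4,1) (4,2)] -> total=7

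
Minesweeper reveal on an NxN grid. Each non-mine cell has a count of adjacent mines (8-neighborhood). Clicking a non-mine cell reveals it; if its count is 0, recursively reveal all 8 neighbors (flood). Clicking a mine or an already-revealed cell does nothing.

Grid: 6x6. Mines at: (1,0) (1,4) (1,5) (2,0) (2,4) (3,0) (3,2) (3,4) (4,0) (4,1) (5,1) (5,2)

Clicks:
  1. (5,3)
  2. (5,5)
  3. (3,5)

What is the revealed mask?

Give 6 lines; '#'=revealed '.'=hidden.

Click 1 (5,3) count=1: revealed 1 new [(5,3)] -> total=1
Click 2 (5,5) count=0: revealed 5 new [(4,3) (4,4) (4,5) (5,4) (5,5)] -> total=6
Click 3 (3,5) count=2: revealed 1 new [(3,5)] -> total=7

Answer: ......
......
......
.....#
...###
...###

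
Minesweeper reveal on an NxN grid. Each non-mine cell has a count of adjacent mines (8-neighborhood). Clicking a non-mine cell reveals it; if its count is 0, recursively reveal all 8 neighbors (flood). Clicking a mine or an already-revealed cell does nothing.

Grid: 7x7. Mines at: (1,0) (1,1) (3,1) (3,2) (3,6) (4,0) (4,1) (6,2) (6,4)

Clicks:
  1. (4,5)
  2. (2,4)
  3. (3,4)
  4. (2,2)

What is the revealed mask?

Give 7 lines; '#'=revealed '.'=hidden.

Answer: ..#####
..#####
..#####
...###.
...###.
...###.
.......

Derivation:
Click 1 (4,5) count=1: revealed 1 new [(4,5)] -> total=1
Click 2 (2,4) count=0: revealed 23 new [(0,2) (0,3) (0,4) (0,5) (0,6) (1,2) (1,3) (1,4) (1,5) (1,6) (2,2) (2,3) (2,4) (2,5) (2,6) (3,3) (3,4) (3,5) (4,3) (4,4) (5,3) (5,4) (5,5)] -> total=24
Click 3 (3,4) count=0: revealed 0 new [(none)] -> total=24
Click 4 (2,2) count=3: revealed 0 new [(none)] -> total=24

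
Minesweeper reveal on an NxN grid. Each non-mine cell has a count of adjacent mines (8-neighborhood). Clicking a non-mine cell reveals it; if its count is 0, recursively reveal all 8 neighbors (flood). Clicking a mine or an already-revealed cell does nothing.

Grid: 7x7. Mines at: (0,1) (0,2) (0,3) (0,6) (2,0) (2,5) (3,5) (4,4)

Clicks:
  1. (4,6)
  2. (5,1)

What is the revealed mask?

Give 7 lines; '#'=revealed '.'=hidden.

Click 1 (4,6) count=1: revealed 1 new [(4,6)] -> total=1
Click 2 (5,1) count=0: revealed 32 new [(1,1) (1,2) (1,3) (1,4) (2,1) (2,2) (2,3) (2,4) (3,0) (3,1) (3,2) (3,3) (3,4) (4,0) (4,1) (4,2) (4,3) (4,5) (5,0) (5,1) (5,2) (5,3) (5,4) (5,5) (5,6) (6,0) (6,1) (6,2) (6,3) (6,4) (6,5) (6,6)] -> total=33

Answer: .......
.####..
.####..
#####..
####.##
#######
#######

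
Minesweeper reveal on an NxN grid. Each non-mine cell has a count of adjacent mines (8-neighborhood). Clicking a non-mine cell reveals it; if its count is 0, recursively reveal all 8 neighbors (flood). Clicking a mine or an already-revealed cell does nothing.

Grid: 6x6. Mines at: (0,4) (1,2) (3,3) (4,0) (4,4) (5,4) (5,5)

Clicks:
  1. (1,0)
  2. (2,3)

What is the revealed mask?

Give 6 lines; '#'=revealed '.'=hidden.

Click 1 (1,0) count=0: revealed 8 new [(0,0) (0,1) (1,0) (1,1) (2,0) (2,1) (3,0) (3,1)] -> total=8
Click 2 (2,3) count=2: revealed 1 new [(2,3)] -> total=9

Answer: ##....
##....
##.#..
##....
......
......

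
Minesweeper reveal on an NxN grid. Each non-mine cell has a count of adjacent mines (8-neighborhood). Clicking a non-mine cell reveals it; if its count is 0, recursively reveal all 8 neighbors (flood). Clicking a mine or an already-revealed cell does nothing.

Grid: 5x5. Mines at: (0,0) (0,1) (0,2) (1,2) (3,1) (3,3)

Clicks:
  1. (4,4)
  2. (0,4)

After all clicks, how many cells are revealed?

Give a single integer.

Click 1 (4,4) count=1: revealed 1 new [(4,4)] -> total=1
Click 2 (0,4) count=0: revealed 6 new [(0,3) (0,4) (1,3) (1,4) (2,3) (2,4)] -> total=7

Answer: 7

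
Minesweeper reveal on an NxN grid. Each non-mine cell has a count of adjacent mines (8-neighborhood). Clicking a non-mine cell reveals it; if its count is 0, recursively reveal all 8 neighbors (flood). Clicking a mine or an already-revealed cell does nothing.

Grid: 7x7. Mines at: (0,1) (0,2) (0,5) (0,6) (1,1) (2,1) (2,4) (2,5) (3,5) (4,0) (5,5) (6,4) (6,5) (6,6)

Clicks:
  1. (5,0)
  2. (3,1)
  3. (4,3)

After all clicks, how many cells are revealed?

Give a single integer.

Click 1 (5,0) count=1: revealed 1 new [(5,0)] -> total=1
Click 2 (3,1) count=2: revealed 1 new [(3,1)] -> total=2
Click 3 (4,3) count=0: revealed 15 new [(3,2) (3,3) (3,4) (4,1) (4,2) (4,3) (4,4) (5,1) (5,2) (5,3) (5,4) (6,0) (6,1) (6,2) (6,3)] -> total=17

Answer: 17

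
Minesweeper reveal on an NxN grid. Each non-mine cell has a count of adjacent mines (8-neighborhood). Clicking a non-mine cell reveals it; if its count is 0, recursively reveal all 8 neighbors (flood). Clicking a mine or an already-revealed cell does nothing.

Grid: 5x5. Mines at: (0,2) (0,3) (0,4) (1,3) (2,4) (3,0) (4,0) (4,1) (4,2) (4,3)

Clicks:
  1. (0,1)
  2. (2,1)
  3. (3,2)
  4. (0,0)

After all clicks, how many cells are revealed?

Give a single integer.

Click 1 (0,1) count=1: revealed 1 new [(0,1)] -> total=1
Click 2 (2,1) count=1: revealed 1 new [(2,1)] -> total=2
Click 3 (3,2) count=3: revealed 1 new [(3,2)] -> total=3
Click 4 (0,0) count=0: revealed 4 new [(0,0) (1,0) (1,1) (2,0)] -> total=7

Answer: 7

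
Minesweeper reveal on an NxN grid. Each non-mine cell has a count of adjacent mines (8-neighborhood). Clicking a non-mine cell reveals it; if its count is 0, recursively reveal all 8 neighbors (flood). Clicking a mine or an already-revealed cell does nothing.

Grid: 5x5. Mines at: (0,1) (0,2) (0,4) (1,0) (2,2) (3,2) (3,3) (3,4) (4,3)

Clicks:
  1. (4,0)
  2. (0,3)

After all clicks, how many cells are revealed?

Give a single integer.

Answer: 7

Derivation:
Click 1 (4,0) count=0: revealed 6 new [(2,0) (2,1) (3,0) (3,1) (4,0) (4,1)] -> total=6
Click 2 (0,3) count=2: revealed 1 new [(0,3)] -> total=7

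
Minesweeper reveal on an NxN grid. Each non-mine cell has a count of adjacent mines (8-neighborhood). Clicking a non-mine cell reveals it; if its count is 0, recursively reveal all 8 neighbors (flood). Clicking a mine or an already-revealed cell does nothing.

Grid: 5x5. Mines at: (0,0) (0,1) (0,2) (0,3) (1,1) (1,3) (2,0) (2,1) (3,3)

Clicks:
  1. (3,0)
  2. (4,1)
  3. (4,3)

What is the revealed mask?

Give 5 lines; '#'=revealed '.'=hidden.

Answer: .....
.....
.....
###..
####.

Derivation:
Click 1 (3,0) count=2: revealed 1 new [(3,0)] -> total=1
Click 2 (4,1) count=0: revealed 5 new [(3,1) (3,2) (4,0) (4,1) (4,2)] -> total=6
Click 3 (4,3) count=1: revealed 1 new [(4,3)] -> total=7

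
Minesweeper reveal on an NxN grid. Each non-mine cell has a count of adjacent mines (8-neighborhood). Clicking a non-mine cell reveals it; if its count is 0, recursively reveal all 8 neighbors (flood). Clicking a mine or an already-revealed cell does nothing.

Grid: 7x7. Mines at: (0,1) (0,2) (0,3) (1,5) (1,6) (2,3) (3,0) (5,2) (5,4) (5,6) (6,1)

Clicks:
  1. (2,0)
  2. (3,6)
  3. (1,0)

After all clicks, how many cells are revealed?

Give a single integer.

Click 1 (2,0) count=1: revealed 1 new [(2,0)] -> total=1
Click 2 (3,6) count=0: revealed 9 new [(2,4) (2,5) (2,6) (3,4) (3,5) (3,6) (4,4) (4,5) (4,6)] -> total=10
Click 3 (1,0) count=1: revealed 1 new [(1,0)] -> total=11

Answer: 11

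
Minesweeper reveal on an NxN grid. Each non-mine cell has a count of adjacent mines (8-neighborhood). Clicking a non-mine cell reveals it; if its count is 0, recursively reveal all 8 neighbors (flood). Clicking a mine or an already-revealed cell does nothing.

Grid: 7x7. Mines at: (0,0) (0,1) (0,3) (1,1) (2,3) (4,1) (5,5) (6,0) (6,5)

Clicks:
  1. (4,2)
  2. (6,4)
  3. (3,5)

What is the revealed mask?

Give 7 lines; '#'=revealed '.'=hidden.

Click 1 (4,2) count=1: revealed 1 new [(4,2)] -> total=1
Click 2 (6,4) count=2: revealed 1 new [(6,4)] -> total=2
Click 3 (3,5) count=0: revealed 15 new [(0,4) (0,5) (0,6) (1,4) (1,5) (1,6) (2,4) (2,5) (2,6) (3,4) (3,5) (3,6) (4,4) (4,5) (4,6)] -> total=17

Answer: ....###
....###
....###
....###
..#.###
.......
....#..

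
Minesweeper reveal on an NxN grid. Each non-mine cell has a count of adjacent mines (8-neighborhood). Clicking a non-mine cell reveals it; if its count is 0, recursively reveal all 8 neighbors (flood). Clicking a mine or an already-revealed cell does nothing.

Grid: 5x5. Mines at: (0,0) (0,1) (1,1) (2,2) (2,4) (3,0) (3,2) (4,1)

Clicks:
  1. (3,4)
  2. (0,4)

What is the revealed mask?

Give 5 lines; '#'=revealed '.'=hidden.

Answer: ..###
..###
.....
....#
.....

Derivation:
Click 1 (3,4) count=1: revealed 1 new [(3,4)] -> total=1
Click 2 (0,4) count=0: revealed 6 new [(0,2) (0,3) (0,4) (1,2) (1,3) (1,4)] -> total=7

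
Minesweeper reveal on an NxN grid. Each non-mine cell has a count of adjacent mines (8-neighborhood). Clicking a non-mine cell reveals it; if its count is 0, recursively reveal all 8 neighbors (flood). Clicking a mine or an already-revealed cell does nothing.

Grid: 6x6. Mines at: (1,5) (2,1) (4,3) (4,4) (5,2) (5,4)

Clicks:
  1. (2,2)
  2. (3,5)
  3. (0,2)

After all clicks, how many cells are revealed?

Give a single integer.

Answer: 17

Derivation:
Click 1 (2,2) count=1: revealed 1 new [(2,2)] -> total=1
Click 2 (3,5) count=1: revealed 1 new [(3,5)] -> total=2
Click 3 (0,2) count=0: revealed 15 new [(0,0) (0,1) (0,2) (0,3) (0,4) (1,0) (1,1) (1,2) (1,3) (1,4) (2,3) (2,4) (3,2) (3,3) (3,4)] -> total=17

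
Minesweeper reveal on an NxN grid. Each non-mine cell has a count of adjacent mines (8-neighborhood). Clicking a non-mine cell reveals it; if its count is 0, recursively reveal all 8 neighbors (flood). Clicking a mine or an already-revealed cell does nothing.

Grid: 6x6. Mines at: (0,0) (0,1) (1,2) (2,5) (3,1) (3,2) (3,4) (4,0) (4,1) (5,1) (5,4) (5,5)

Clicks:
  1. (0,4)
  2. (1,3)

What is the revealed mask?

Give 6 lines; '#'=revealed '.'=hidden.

Click 1 (0,4) count=0: revealed 6 new [(0,3) (0,4) (0,5) (1,3) (1,4) (1,5)] -> total=6
Click 2 (1,3) count=1: revealed 0 new [(none)] -> total=6

Answer: ...###
...###
......
......
......
......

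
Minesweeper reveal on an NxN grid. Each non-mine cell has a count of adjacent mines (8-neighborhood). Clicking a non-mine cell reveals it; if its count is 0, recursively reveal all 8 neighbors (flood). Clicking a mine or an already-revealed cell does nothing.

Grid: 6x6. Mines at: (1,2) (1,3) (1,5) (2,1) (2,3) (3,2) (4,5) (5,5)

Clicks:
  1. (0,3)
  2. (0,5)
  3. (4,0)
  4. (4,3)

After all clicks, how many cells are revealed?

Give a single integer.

Click 1 (0,3) count=2: revealed 1 new [(0,3)] -> total=1
Click 2 (0,5) count=1: revealed 1 new [(0,5)] -> total=2
Click 3 (4,0) count=0: revealed 12 new [(3,0) (3,1) (4,0) (4,1) (4,2) (4,3) (4,4) (5,0) (5,1) (5,2) (5,3) (5,4)] -> total=14
Click 4 (4,3) count=1: revealed 0 new [(none)] -> total=14

Answer: 14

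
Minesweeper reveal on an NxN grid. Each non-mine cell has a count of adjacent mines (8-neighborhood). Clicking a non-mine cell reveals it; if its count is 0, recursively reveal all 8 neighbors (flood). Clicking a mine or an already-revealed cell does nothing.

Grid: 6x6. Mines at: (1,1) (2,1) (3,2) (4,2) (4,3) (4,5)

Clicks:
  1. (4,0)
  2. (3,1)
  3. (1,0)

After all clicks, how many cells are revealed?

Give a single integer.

Answer: 7

Derivation:
Click 1 (4,0) count=0: revealed 6 new [(3,0) (3,1) (4,0) (4,1) (5,0) (5,1)] -> total=6
Click 2 (3,1) count=3: revealed 0 new [(none)] -> total=6
Click 3 (1,0) count=2: revealed 1 new [(1,0)] -> total=7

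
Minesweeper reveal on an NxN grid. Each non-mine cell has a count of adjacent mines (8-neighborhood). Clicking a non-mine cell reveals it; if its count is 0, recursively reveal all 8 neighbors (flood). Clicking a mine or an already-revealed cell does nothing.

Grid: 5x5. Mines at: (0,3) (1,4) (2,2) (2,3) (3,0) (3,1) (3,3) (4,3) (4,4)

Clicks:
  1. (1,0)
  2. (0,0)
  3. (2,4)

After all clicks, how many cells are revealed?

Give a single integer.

Click 1 (1,0) count=0: revealed 8 new [(0,0) (0,1) (0,2) (1,0) (1,1) (1,2) (2,0) (2,1)] -> total=8
Click 2 (0,0) count=0: revealed 0 new [(none)] -> total=8
Click 3 (2,4) count=3: revealed 1 new [(2,4)] -> total=9

Answer: 9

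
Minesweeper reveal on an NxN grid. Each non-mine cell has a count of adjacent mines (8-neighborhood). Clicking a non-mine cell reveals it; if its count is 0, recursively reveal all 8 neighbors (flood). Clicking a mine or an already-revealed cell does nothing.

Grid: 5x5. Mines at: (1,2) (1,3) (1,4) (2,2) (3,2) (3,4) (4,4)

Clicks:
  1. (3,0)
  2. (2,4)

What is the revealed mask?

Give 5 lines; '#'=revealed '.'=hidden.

Answer: ##...
##...
##..#
##...
##...

Derivation:
Click 1 (3,0) count=0: revealed 10 new [(0,0) (0,1) (1,0) (1,1) (2,0) (2,1) (3,0) (3,1) (4,0) (4,1)] -> total=10
Click 2 (2,4) count=3: revealed 1 new [(2,4)] -> total=11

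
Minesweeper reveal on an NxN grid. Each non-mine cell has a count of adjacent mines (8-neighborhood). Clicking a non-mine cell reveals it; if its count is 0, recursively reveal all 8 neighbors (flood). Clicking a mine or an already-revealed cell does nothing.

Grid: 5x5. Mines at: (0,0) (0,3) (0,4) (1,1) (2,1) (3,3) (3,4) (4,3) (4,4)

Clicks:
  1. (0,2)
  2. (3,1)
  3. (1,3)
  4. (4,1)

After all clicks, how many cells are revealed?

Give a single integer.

Click 1 (0,2) count=2: revealed 1 new [(0,2)] -> total=1
Click 2 (3,1) count=1: revealed 1 new [(3,1)] -> total=2
Click 3 (1,3) count=2: revealed 1 new [(1,3)] -> total=3
Click 4 (4,1) count=0: revealed 5 new [(3,0) (3,2) (4,0) (4,1) (4,2)] -> total=8

Answer: 8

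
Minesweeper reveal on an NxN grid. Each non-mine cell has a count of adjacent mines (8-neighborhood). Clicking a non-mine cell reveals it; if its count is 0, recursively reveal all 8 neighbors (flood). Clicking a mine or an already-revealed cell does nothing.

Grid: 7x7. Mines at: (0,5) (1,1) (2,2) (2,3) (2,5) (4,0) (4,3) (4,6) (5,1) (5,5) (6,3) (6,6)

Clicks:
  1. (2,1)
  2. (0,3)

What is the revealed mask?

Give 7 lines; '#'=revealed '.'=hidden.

Answer: ..###..
..###..
.#.....
.......
.......
.......
.......

Derivation:
Click 1 (2,1) count=2: revealed 1 new [(2,1)] -> total=1
Click 2 (0,3) count=0: revealed 6 new [(0,2) (0,3) (0,4) (1,2) (1,3) (1,4)] -> total=7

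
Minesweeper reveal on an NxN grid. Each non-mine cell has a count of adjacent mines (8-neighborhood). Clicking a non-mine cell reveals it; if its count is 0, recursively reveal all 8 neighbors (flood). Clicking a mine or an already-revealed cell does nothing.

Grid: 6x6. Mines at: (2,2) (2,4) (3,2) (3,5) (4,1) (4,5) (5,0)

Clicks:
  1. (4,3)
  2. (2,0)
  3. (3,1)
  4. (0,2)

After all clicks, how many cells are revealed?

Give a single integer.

Answer: 17

Derivation:
Click 1 (4,3) count=1: revealed 1 new [(4,3)] -> total=1
Click 2 (2,0) count=0: revealed 16 new [(0,0) (0,1) (0,2) (0,3) (0,4) (0,5) (1,0) (1,1) (1,2) (1,3) (1,4) (1,5) (2,0) (2,1) (3,0) (3,1)] -> total=17
Click 3 (3,1) count=3: revealed 0 new [(none)] -> total=17
Click 4 (0,2) count=0: revealed 0 new [(none)] -> total=17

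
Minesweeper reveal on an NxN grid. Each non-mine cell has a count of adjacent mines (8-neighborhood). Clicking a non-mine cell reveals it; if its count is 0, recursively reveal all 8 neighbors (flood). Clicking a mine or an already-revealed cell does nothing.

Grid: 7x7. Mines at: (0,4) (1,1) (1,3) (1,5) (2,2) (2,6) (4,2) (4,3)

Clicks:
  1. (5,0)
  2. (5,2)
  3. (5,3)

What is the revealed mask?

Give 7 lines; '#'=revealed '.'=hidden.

Answer: .......
.......
##.....
##..###
##..###
#######
#######

Derivation:
Click 1 (5,0) count=0: revealed 26 new [(2,0) (2,1) (3,0) (3,1) (3,4) (3,5) (3,6) (4,0) (4,1) (4,4) (4,5) (4,6) (5,0) (5,1) (5,2) (5,3) (5,4) (5,5) (5,6) (6,0) (6,1) (6,2) (6,3) (6,4) (6,5) (6,6)] -> total=26
Click 2 (5,2) count=2: revealed 0 new [(none)] -> total=26
Click 3 (5,3) count=2: revealed 0 new [(none)] -> total=26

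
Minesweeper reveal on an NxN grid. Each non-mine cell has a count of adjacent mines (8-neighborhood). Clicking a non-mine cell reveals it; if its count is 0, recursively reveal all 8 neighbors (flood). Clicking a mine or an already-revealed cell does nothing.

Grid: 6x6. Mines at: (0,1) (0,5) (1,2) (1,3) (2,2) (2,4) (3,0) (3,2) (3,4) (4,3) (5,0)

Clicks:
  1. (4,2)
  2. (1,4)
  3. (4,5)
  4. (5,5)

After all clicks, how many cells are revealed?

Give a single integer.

Answer: 6

Derivation:
Click 1 (4,2) count=2: revealed 1 new [(4,2)] -> total=1
Click 2 (1,4) count=3: revealed 1 new [(1,4)] -> total=2
Click 3 (4,5) count=1: revealed 1 new [(4,5)] -> total=3
Click 4 (5,5) count=0: revealed 3 new [(4,4) (5,4) (5,5)] -> total=6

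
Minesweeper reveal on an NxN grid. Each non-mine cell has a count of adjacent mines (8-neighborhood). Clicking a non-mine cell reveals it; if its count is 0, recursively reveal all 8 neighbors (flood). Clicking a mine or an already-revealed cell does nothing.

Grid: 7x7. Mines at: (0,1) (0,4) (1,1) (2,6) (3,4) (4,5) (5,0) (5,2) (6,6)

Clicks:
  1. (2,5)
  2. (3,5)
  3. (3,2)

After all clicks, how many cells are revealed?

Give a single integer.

Answer: 14

Derivation:
Click 1 (2,5) count=2: revealed 1 new [(2,5)] -> total=1
Click 2 (3,5) count=3: revealed 1 new [(3,5)] -> total=2
Click 3 (3,2) count=0: revealed 12 new [(2,0) (2,1) (2,2) (2,3) (3,0) (3,1) (3,2) (3,3) (4,0) (4,1) (4,2) (4,3)] -> total=14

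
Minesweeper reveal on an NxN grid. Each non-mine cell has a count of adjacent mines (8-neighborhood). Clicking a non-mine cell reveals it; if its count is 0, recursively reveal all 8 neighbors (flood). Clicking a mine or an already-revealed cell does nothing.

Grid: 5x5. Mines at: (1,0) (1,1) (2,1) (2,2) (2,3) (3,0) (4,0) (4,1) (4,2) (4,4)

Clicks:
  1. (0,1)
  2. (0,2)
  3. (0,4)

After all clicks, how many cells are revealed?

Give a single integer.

Answer: 7

Derivation:
Click 1 (0,1) count=2: revealed 1 new [(0,1)] -> total=1
Click 2 (0,2) count=1: revealed 1 new [(0,2)] -> total=2
Click 3 (0,4) count=0: revealed 5 new [(0,3) (0,4) (1,2) (1,3) (1,4)] -> total=7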